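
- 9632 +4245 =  - 5387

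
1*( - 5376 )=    -5376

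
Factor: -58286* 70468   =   - 2^3*79^1*151^1*193^1*223^1 = - 4107297848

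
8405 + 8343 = 16748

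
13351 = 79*169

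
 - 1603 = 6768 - 8371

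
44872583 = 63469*707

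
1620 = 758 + 862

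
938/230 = 469/115= 4.08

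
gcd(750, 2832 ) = 6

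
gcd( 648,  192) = 24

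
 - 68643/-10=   6864 + 3/10=6864.30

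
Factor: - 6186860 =-2^2*5^1*29^1*10667^1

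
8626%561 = 211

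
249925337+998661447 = 1248586784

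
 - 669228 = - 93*7196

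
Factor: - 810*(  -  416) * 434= 2^7*3^4*5^1*7^1 * 13^1 *31^1=146240640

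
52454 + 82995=135449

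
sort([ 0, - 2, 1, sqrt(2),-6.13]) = [ - 6.13 ,-2, 0, 1,sqrt(2) ]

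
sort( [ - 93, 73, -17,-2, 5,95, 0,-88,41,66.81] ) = [-93,-88 ,-17,-2, 0,5, 41, 66.81, 73, 95] 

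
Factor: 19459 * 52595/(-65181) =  - 3^( - 1 ) * 5^1*11^1*29^1 * 61^1*67^1*157^1*21727^( -1) = - 1023446105/65181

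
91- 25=66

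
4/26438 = 2/13219=0.00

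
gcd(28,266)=14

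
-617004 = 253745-870749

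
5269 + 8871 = 14140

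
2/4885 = 2/4885=0.00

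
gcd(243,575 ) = 1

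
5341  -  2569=2772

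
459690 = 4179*110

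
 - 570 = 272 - 842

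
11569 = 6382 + 5187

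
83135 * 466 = 38740910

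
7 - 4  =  3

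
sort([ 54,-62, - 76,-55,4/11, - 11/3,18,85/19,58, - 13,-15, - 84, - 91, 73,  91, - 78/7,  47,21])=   [ - 91 ,-84, - 76, - 62,-55, - 15,  -  13,- 78/7,- 11/3 , 4/11,85/19,18, 21,47,54,58,73,91] 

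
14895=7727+7168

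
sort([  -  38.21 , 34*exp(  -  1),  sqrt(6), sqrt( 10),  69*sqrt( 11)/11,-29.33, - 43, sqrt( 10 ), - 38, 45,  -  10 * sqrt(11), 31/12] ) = [-43 ,-38.21, - 38 ,-10*sqrt( 11 ),-29.33,  sqrt ( 6),31/12, sqrt ( 10 ), sqrt( 10), 34*exp( - 1), 69*sqrt(11 )/11, 45 ] 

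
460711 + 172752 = 633463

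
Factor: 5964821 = 97^1*61493^1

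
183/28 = 6 + 15/28 = 6.54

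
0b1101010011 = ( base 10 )851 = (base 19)26f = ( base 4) 31103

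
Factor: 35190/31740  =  2^( - 1 )*3^1*17^1*23^( - 1) = 51/46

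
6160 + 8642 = 14802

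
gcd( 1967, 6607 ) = 1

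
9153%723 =477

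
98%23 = 6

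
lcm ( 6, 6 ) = 6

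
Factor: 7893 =3^2* 877^1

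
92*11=1012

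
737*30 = 22110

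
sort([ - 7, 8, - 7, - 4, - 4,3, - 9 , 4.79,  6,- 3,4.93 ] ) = [ - 9,  -  7, - 7,- 4, - 4,  -  3,3,4.79,4.93,6,8]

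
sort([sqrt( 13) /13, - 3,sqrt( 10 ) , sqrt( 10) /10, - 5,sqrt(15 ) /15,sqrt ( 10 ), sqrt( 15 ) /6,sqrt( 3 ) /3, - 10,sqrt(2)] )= [ - 10, - 5, - 3, sqrt(15)/15,sqrt(13 ) /13,sqrt(10) /10, sqrt (3)/3, sqrt( 15 ) /6,sqrt( 2 ),sqrt(10), sqrt(10) ]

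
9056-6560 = 2496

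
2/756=1/378 = 0.00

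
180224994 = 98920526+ 81304468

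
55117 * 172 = 9480124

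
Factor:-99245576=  - 2^3*47^1 * 263951^1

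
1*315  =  315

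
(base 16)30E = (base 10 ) 782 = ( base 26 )142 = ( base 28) rq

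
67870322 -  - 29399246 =97269568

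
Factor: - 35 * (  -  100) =2^2 * 5^3*7^1 = 3500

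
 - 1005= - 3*335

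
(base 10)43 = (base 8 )53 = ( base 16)2B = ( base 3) 1121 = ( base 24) 1j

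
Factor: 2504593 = 7^1*13^1*17^1 * 1619^1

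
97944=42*2332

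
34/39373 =34/39373 =0.00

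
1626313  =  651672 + 974641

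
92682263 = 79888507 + 12793756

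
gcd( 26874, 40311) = 13437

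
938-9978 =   -  9040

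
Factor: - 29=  - 29^1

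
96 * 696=66816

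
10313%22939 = 10313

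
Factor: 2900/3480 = 2^ (-1)*3^( - 1 )*5^1=5/6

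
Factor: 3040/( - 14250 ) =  - 2^4 * 3^ ( - 1 )*5^ ( - 2)=-16/75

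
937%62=7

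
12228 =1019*12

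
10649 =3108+7541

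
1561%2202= 1561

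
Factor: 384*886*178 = 60559872= 2^9 * 3^1* 89^1*443^1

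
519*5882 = 3052758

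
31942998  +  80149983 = 112092981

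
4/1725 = 4/1725 =0.00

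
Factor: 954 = 2^1*3^2 * 53^1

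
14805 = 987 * 15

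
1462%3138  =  1462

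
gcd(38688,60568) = 8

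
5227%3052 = 2175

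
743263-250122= 493141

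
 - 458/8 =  - 58 + 3/4 = - 57.25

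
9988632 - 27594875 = -17606243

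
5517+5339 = 10856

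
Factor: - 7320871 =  - 19^1*373^1*1033^1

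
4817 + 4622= 9439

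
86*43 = 3698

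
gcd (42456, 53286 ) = 6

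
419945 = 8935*47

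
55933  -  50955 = 4978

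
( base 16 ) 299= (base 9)818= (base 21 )1ae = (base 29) MR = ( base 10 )665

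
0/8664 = 0 = 0.00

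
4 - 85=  - 81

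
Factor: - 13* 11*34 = -4862=-2^1 * 11^1*13^1 * 17^1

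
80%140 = 80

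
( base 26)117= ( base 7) 2032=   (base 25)139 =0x2c5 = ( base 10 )709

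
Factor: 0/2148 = 0^1 =0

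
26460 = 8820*3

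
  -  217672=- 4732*46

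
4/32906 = 2/16453 = 0.00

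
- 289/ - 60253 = 289/60253 = 0.00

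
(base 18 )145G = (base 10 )7234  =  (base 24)cda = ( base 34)68q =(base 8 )16102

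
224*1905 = 426720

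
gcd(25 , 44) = 1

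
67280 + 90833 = 158113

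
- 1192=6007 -7199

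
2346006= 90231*26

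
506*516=261096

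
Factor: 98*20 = 2^3*5^1*7^2 = 1960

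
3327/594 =5 + 119/198 = 5.60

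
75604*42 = 3175368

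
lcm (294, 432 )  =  21168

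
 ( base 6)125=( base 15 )38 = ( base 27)1Q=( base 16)35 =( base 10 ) 53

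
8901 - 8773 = 128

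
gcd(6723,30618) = 81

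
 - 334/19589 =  - 1 + 19255/19589=- 0.02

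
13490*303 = 4087470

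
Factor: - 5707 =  - 13^1*439^1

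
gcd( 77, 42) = 7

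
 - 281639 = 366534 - 648173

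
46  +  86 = 132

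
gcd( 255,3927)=51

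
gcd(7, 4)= 1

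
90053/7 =90053/7 = 12864.71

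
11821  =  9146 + 2675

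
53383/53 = 1007 + 12/53  =  1007.23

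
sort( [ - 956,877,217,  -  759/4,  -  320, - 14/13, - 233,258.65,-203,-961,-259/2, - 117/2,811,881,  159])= [-961, - 956,-320,-233,-203, - 759/4,-259/2, - 117/2, - 14/13,159,217, 258.65,811, 877, 881] 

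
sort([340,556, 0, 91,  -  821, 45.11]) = [-821, 0, 45.11,91, 340, 556]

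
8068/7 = 8068/7 = 1152.57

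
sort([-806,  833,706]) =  [ - 806,706, 833] 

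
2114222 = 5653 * 374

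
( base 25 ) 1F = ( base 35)15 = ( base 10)40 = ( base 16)28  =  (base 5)130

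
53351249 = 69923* 763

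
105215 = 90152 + 15063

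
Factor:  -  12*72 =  - 864 = -2^5*3^3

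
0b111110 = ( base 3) 2022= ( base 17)3b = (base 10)62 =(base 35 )1R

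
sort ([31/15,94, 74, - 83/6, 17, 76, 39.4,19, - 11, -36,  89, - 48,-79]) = [ - 79, - 48, - 36, - 83/6 , - 11,  31/15, 17,19, 39.4, 74, 76 , 89, 94]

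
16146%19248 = 16146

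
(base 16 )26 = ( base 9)42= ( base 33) 15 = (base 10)38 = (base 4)212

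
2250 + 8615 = 10865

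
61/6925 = 61/6925 = 0.01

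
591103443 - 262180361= 328923082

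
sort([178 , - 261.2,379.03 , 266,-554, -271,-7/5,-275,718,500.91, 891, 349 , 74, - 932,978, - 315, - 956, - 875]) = [- 956, - 932,  -  875, - 554,-315,-275,-271,  -  261.2,-7/5, 74 , 178,  266,349,379.03, 500.91,718,891, 978] 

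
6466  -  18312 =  - 11846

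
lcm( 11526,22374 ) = 380358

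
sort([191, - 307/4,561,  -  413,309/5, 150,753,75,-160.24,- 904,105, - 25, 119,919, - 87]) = [-904 ,-413, - 160.24, - 87, - 307/4,-25,309/5,75,105, 119,150,191,561,  753,919]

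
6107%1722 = 941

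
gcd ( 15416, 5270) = 2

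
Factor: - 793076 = -2^2  *331^1*599^1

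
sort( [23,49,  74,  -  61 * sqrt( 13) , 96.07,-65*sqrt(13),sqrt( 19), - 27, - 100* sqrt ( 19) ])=[ - 100*sqrt( 19),  -  65*sqrt( 13),-61*sqrt( 13), -27, sqrt(19),23, 49, 74,96.07] 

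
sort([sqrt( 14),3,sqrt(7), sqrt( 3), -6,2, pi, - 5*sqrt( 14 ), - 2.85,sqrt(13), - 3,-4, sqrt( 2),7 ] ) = [ - 5 * sqrt( 14), - 6,  -  4,-3, - 2.85,sqrt ( 2), sqrt( 3),2,sqrt( 7),3 , pi, sqrt( 13),sqrt(14),7]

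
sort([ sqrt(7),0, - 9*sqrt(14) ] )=[ - 9*sqrt( 14), 0,  sqrt( 7 ) ] 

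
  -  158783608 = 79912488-238696096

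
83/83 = 1 = 1.00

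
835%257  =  64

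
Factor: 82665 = 3^2*5^1*  11^1*167^1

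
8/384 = 1/48=0.02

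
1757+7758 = 9515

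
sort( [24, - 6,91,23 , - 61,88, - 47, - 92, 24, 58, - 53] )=[ - 92, - 61, - 53,-47,-6,23, 24,24,58,  88,91 ] 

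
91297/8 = 11412 +1/8 = 11412.12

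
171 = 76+95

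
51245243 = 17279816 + 33965427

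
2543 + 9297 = 11840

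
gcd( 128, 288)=32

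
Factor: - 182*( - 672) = 122304 = 2^6*3^1 *7^2*13^1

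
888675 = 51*17425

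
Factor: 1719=3^2*191^1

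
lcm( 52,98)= 2548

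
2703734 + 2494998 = 5198732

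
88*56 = 4928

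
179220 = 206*870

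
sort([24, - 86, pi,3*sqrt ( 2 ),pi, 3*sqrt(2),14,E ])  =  [ - 86, E, pi, pi, 3  *sqrt(2) , 3*sqrt (2),14 , 24] 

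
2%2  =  0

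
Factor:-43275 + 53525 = 10250 = 2^1*5^3*41^1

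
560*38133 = 21354480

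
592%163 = 103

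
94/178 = 47/89 =0.53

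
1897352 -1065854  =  831498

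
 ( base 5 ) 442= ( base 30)42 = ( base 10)122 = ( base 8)172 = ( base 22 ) 5c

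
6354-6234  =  120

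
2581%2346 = 235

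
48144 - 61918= - 13774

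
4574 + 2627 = 7201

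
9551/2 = 4775 + 1/2 = 4775.50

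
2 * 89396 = 178792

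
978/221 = 4 +94/221 = 4.43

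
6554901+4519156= 11074057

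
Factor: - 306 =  - 2^1 * 3^2*17^1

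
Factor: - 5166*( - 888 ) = 2^4*3^3*7^1*37^1  *  41^1 =4587408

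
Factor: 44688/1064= 2^1*3^1*7^1  =  42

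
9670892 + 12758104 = 22428996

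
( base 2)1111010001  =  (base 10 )977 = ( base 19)2D8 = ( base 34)sp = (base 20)28H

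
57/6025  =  57/6025 = 0.01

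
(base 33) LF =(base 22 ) 1A4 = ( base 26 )116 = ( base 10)708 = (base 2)1011000100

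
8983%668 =299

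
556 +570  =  1126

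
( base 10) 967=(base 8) 1707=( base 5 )12332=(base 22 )1LL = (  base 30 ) 127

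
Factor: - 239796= - 2^2*3^2*6661^1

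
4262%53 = 22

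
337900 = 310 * 1090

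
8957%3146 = 2665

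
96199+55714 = 151913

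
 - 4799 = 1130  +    -  5929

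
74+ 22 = 96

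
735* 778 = 571830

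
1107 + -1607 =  - 500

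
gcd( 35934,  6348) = 6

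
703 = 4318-3615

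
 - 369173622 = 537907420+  - 907081042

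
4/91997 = 4/91997 = 0.00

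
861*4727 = 4069947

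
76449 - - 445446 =521895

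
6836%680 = 36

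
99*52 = 5148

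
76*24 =1824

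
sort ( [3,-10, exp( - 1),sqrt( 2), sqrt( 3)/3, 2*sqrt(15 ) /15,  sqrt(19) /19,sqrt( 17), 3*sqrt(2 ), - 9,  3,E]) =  [ - 10, -9, sqrt( 19 ) /19,exp ( - 1), 2 * sqrt( 15)/15 , sqrt(3)/3,  sqrt( 2 ),  E, 3,3, sqrt( 17 ),3*sqrt( 2 )]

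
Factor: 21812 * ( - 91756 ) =-2^4*7^2*19^1*29^1 * 41^1*113^1 = - 2001381872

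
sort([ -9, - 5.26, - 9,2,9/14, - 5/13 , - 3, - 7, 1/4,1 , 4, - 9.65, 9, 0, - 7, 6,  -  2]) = [ - 9.65, - 9 , - 9, - 7, - 7, - 5.26,-3 , - 2,-5/13,0,1/4,9/14,1, 2,4,6, 9] 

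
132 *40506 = 5346792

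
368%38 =26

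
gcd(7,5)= 1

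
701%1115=701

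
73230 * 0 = 0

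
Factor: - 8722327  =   - 1931^1*4517^1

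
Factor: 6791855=5^1*7^1*41^1*4733^1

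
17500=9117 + 8383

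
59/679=59/679 = 0.09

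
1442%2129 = 1442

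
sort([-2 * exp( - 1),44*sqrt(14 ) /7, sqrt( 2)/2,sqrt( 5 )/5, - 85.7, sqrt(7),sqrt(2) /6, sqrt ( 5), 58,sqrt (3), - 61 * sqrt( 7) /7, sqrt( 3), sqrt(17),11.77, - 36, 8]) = [ -85.7,-36, - 61 * sqrt(7)/7, - 2 *exp( - 1), sqrt(2)/6, sqrt (5)/5 , sqrt (2) /2, sqrt( 3), sqrt (3),sqrt( 5),  sqrt( 7 ) , sqrt(17), 8, 11.77, 44 * sqrt(14)/7,  58] 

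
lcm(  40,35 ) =280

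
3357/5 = 3357/5 = 671.40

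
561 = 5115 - 4554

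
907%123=46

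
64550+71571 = 136121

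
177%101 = 76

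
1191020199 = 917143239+273876960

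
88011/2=88011/2=44005.50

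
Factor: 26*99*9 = 23166 = 2^1*3^4*11^1 * 13^1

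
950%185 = 25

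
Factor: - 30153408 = -2^6*3^1*157049^1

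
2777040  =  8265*336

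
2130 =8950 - 6820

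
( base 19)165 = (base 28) H4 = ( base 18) 18c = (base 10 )480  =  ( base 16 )1e0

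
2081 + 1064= 3145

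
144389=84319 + 60070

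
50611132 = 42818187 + 7792945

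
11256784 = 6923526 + 4333258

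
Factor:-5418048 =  - 2^6*3^1*28219^1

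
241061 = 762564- 521503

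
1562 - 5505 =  - 3943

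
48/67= 48/67 =0.72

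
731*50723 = 37078513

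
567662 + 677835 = 1245497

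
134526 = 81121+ 53405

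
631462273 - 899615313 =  - 268153040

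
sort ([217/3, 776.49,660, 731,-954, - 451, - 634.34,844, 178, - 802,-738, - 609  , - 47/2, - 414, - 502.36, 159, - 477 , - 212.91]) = [ -954,- 802, - 738, - 634.34, - 609, - 502.36, - 477, - 451, - 414 , - 212.91, - 47/2,  217/3,159,178,660,731, 776.49,  844]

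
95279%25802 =17873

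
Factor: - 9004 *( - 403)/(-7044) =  - 3^ ( - 1 )*13^1* 31^1*587^(-1 )*2251^1 = - 907153/1761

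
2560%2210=350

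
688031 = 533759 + 154272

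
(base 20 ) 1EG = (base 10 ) 696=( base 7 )2013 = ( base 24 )150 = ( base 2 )1010111000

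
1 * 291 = 291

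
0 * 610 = 0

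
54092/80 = 13523/20=676.15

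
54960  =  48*1145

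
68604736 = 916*74896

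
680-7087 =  - 6407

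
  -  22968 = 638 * ( - 36)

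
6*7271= 43626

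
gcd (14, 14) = 14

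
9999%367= 90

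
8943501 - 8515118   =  428383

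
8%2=0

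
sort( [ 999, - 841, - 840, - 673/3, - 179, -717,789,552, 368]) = [ - 841, - 840, - 717, - 673/3, - 179,368,552,  789, 999 ]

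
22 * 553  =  12166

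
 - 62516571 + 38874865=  - 23641706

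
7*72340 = 506380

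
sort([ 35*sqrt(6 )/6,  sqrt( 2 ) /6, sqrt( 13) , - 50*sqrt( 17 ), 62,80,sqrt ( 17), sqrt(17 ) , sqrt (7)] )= [ - 50*sqrt ( 17), sqrt( 2)/6, sqrt(7 ), sqrt( 13 ), sqrt( 17), sqrt(17 ),35*sqrt( 6)/6,62,80 ]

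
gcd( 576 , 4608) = 576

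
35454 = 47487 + -12033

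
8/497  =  8/497 = 0.02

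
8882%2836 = 374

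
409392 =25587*16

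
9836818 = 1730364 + 8106454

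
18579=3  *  6193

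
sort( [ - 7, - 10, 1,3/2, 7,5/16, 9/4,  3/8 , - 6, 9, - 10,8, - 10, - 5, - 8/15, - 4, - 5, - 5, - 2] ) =[ - 10, - 10, - 10, - 7,  -  6, - 5, - 5, - 5, - 4, - 2, - 8/15, 5/16, 3/8,1, 3/2,9/4, 7, 8,9 ] 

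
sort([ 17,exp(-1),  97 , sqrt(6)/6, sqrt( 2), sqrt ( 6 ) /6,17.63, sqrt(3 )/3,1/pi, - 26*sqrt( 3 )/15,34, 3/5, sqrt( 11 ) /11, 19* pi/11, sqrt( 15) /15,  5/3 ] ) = [ - 26 *sqrt( 3 ) /15,sqrt( 15 ) /15,sqrt (11 ) /11,1/pi,  exp( - 1 ) , sqrt( 6 )/6,sqrt(6) /6, sqrt(3)/3,3/5, sqrt( 2), 5/3, 19 * pi/11, 17 , 17.63, 34 , 97 ] 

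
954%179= 59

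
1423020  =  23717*60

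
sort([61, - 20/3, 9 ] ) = [ - 20/3,9,61 ]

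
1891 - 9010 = -7119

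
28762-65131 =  - 36369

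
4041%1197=450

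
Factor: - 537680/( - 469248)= 2^( - 4)*3^ (-1)*5^1*11^1 = 55/48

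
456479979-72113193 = 384366786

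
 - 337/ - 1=337 + 0/1=337.00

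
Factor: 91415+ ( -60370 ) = 5^1*7^1*887^1= 31045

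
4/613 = 4/613  =  0.01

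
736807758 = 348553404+388254354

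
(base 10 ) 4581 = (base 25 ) 786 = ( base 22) 9A5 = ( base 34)3wp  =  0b1000111100101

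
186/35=186/35 = 5.31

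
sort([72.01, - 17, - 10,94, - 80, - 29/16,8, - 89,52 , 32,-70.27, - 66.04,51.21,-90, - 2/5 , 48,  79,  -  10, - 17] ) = [ - 90, - 89 , - 80, - 70.27 ,-66.04, - 17, - 17, - 10, - 10, - 29/16,-2/5,8,32, 48, 51.21, 52,72.01, 79,94 ]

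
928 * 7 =6496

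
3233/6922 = 3233/6922 = 0.47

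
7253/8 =906 + 5/8 = 906.62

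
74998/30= 2499 + 14/15 = 2499.93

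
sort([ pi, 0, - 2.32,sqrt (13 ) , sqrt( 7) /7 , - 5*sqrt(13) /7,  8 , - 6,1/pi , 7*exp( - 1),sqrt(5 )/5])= [- 6, -5 * sqrt( 13)/7,-2.32, 0, 1/pi, sqrt( 7)/7,sqrt( 5 ) /5, 7* exp( - 1),pi , sqrt( 13 ),8]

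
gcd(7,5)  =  1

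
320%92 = 44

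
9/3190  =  9/3190  =  0.00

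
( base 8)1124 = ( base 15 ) 29B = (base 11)4a2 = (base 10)596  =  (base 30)jq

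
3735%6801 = 3735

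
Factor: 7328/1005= 2^5 *3^( - 1 )*5^( - 1 ) *67^(-1 )*229^1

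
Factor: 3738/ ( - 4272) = - 7/8 = -2^( - 3)*7^1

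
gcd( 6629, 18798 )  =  1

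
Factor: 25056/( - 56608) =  - 3^3 * 61^( - 1 ) = -27/61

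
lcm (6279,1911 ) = 43953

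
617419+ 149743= 767162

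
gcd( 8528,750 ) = 2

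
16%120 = 16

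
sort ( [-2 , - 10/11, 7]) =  [ - 2, - 10/11,  7]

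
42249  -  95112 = -52863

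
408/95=4 + 28/95 = 4.29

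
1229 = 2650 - 1421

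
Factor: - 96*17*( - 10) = 16320 = 2^6*  3^1 * 5^1*17^1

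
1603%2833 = 1603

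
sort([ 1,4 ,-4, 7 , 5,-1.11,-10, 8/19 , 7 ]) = [ - 10, -4, - 1.11, 8/19, 1,4,5,7, 7] 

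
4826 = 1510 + 3316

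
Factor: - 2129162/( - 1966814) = 1064581/983407 =7^1*152083^1*983407^( - 1 )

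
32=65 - 33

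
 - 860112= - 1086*792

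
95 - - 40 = 135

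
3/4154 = 3/4154 = 0.00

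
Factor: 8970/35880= 2^( - 2) = 1/4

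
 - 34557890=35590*( - 971)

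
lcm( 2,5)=10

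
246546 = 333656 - 87110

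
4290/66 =65  =  65.00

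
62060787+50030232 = 112091019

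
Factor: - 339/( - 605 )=3^1*5^(-1)*11^( - 2)*113^1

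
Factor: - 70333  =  -61^1*1153^1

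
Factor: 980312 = 2^3 * 283^1*433^1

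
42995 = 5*8599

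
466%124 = 94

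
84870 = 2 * 42435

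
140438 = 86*1633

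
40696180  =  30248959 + 10447221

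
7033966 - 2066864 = 4967102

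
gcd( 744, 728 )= 8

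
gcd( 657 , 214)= 1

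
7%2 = 1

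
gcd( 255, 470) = 5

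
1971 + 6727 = 8698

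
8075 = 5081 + 2994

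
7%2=1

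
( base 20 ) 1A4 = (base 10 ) 604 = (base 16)25c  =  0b1001011100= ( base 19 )1CF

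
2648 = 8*331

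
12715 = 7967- - 4748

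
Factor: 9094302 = 2^1 * 3^3*7^3*491^1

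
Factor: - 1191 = -3^1*397^1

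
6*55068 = 330408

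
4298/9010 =2149/4505 = 0.48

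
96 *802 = 76992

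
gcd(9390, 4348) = 2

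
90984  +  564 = 91548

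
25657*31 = 795367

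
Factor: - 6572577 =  - 3^1*11^1*151^1*1319^1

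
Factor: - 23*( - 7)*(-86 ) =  - 13846 = -2^1*7^1*23^1*43^1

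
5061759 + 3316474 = 8378233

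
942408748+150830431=1093239179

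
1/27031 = 1/27031= 0.00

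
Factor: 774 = 2^1*3^2*43^1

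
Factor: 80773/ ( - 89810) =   -  11539/12830 = - 2^(-1) *5^ (  -  1 )*  11^1*1049^1*1283^ ( - 1)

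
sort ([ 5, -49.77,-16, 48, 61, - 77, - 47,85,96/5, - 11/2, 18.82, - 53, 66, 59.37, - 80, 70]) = [ - 80, - 77, - 53, - 49.77, - 47,-16, - 11/2,5, 18.82,96/5, 48, 59.37,61,66, 70, 85] 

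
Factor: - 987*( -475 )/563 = 468825/563  =  3^1 * 5^2*7^1*19^1*47^1*563^( -1) 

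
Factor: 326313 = 3^2*13^1*2789^1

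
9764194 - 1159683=8604511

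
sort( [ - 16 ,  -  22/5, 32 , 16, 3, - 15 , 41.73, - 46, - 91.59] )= [ - 91.59,  -  46, - 16, - 15, - 22/5, 3 , 16,  32,41.73 ]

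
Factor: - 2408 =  - 2^3*7^1*43^1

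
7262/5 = 1452 + 2/5 = 1452.40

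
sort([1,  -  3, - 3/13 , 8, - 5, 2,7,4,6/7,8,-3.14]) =[  -  5 , - 3.14, -3,  -  3/13, 6/7,1,2, 4,7, 8,8 ] 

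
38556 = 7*5508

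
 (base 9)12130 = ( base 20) 1067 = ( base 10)8127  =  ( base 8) 17677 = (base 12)4853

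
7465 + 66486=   73951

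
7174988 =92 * 77989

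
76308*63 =4807404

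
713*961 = 685193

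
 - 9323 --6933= - 2390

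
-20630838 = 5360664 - 25991502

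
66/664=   33/332 = 0.10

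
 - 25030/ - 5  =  5006/1= 5006.00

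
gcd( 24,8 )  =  8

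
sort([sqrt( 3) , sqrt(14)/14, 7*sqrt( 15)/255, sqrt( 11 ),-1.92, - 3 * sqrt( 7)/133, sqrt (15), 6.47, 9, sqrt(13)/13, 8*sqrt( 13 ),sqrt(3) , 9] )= [-1.92,-3*sqrt ( 7 ) /133, 7*sqrt(15)/255 , sqrt ( 14)/14, sqrt(  13)/13, sqrt (3), sqrt(3)  ,  sqrt(11 ), sqrt( 15),  6.47, 9, 9, 8 *sqrt (13)]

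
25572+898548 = 924120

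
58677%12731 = 7753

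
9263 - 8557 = 706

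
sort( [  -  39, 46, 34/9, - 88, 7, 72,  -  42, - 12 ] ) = [  -  88, - 42, - 39,-12,  34/9,7,46,72 ] 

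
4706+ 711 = 5417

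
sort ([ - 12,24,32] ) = [ - 12,24, 32 ]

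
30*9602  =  288060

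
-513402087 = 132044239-645446326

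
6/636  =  1/106 = 0.01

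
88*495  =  43560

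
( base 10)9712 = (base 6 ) 112544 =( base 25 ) fdc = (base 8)22760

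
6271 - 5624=647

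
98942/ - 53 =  - 1867 + 9/53 = - 1866.83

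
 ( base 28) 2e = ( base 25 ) 2k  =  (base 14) 50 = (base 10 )70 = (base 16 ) 46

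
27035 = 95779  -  68744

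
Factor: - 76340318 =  - 2^1*38170159^1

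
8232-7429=803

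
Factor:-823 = -823^1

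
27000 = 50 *540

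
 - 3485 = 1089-4574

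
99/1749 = 3/53= 0.06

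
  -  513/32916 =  - 1 + 10801/10972 = - 0.02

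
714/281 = 2  +  152/281= 2.54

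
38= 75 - 37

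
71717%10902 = 6305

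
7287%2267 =486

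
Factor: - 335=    -5^1*67^1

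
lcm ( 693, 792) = 5544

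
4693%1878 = 937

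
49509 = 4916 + 44593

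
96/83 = 96/83 = 1.16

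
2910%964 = 18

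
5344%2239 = 866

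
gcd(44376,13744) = 8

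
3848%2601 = 1247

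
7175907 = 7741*927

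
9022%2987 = 61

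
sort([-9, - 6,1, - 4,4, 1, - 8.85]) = [ - 9, - 8.85,  -  6, - 4, 1, 1,4]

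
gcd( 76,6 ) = 2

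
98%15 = 8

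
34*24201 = 822834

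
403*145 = 58435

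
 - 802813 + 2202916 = 1400103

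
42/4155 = 14/1385 = 0.01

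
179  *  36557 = 6543703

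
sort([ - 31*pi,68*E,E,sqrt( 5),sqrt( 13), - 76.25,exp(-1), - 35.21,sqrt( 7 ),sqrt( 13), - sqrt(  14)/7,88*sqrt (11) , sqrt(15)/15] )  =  [ - 31*pi, - 76.25, - 35.21, - sqrt(14 )/7, sqrt( 15 ) /15,exp (  -  1 ),sqrt( 5),sqrt ( 7 ), E,sqrt (13 ), sqrt (13),68*E, 88*sqrt (11 )]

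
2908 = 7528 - 4620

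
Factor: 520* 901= 468520 = 2^3 *5^1*13^1*17^1*53^1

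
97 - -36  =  133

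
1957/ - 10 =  - 1957/10 = - 195.70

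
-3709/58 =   -  3709/58 = -  63.95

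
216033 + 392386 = 608419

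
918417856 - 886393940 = 32023916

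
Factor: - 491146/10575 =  - 2^1*3^( - 2)*5^ ( - 2)* 43^1*47^( - 1 )*5711^1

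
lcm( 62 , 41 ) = 2542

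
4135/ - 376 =- 4135/376 = -11.00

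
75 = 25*3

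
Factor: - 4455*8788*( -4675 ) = 183028774500 = 2^2 * 3^4 * 5^3*11^2*13^3 * 17^1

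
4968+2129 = 7097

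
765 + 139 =904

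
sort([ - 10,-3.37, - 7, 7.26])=[ - 10, - 7, - 3.37,7.26 ]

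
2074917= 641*3237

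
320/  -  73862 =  - 1 +36771/36931  =  - 0.00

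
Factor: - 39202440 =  - 2^3*3^1*5^1*326687^1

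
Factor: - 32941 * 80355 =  - 2646974055= - 3^1*5^1 * 11^1*487^1 * 32941^1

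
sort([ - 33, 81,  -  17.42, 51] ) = [ - 33,-17.42, 51 , 81]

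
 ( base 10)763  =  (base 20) 1I3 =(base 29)q9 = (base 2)1011111011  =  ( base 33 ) n4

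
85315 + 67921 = 153236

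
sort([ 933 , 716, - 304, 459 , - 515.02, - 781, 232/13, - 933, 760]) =[ - 933,-781,  -  515.02,-304,232/13, 459, 716,760,933] 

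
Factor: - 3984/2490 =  - 8/5 = -2^3*5^ ( - 1) 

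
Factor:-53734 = - 2^1*67^1*401^1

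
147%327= 147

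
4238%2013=212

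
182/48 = 91/24 = 3.79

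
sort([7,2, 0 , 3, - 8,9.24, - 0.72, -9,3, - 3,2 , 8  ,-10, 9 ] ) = [ - 10 , - 9, - 8, - 3 , - 0.72,  0,2,2, 3 , 3,7, 8,9,9.24 ] 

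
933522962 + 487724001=1421246963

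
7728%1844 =352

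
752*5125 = 3854000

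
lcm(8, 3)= 24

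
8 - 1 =7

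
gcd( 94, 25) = 1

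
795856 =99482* 8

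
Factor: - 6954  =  -2^1*3^1*19^1*61^1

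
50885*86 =4376110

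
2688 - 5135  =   - 2447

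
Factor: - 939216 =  - 2^4*3^1*17^1* 1151^1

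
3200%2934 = 266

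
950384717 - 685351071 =265033646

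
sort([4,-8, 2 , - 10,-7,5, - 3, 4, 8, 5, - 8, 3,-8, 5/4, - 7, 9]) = [ - 10, - 8, - 8 , - 8, -7,- 7, - 3 , 5/4, 2, 3,  4, 4, 5,5,8,9] 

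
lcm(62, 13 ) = 806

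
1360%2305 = 1360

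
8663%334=313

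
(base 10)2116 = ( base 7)6112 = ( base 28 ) 2jg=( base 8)4104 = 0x844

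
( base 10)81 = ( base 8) 121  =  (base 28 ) 2P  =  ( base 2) 1010001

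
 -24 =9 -33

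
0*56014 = 0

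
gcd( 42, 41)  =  1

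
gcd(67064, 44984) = 8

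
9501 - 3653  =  5848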